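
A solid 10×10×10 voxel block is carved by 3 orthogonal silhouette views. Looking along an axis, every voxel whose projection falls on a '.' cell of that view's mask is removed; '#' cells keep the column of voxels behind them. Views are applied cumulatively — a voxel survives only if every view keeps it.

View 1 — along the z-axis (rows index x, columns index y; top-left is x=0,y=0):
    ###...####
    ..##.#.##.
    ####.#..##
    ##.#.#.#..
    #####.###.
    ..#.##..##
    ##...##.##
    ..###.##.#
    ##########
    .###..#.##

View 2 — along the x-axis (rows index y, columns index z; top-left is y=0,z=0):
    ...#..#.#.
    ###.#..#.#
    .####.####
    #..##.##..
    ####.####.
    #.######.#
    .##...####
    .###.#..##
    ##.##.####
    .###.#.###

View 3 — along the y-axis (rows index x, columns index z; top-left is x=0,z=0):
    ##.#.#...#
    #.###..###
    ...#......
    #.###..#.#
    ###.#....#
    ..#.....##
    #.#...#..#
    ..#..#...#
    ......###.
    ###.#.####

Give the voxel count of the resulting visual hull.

start: 10×10×10 = 1000 voxels
  1. axis=2 (XY plane), |mask|=65  ⇒  voxels=650
  2. axis=0 (YZ plane), |mask|=65  ⇒  voxels=424
  3. axis=1 (XZ plane), |mask|=45  ⇒  voxels=193

|visual hull| = 193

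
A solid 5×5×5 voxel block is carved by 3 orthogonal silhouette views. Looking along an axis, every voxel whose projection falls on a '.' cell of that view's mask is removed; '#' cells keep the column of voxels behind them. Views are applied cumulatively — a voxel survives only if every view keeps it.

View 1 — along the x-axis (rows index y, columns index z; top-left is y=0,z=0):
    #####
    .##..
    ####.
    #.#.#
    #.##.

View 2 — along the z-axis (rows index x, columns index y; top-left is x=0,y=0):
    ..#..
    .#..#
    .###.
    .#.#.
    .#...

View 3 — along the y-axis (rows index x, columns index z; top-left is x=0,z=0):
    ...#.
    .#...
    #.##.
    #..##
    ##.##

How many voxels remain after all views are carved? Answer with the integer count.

remaining voxels: 11

initial block: 5^3 = 125
  1. axis=0 (YZ plane), |mask|=17  ⇒  voxels=85
  2. axis=2 (XY plane), |mask|=9  ⇒  voxels=25
  3. axis=1 (XZ plane), |mask|=12  ⇒  voxels=11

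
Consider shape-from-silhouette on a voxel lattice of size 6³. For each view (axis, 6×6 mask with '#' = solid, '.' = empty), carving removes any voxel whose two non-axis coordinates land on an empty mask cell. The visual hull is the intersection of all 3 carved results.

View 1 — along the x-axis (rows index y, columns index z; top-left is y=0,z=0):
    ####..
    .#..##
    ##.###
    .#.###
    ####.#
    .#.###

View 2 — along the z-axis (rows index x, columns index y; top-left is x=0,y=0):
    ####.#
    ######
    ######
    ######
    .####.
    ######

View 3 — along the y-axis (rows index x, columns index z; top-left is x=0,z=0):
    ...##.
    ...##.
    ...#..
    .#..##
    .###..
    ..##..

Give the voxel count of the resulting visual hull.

initial block: 6^3 = 216
step 1: project along x, AND mask (25/36) → |grid| = 150
step 2: project along z, AND mask (33/36) → |grid| = 137
step 3: project along y, AND mask (13/36) → |grid| = 52

52 voxels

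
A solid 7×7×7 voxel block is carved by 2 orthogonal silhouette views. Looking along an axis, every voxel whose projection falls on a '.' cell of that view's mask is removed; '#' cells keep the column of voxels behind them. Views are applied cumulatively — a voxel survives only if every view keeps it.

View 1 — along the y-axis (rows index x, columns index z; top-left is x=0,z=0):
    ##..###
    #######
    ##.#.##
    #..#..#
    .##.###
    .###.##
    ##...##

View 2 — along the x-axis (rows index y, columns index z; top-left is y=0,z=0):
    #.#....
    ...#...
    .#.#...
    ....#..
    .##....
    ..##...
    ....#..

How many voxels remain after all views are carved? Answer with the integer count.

initial block: 7^3 = 343
after view 1 [y-axis, 34 of 49 cells solid] → remaining = 238
after view 2 [x-axis, 11 of 49 cells solid] → remaining = 44

remaining voxels: 44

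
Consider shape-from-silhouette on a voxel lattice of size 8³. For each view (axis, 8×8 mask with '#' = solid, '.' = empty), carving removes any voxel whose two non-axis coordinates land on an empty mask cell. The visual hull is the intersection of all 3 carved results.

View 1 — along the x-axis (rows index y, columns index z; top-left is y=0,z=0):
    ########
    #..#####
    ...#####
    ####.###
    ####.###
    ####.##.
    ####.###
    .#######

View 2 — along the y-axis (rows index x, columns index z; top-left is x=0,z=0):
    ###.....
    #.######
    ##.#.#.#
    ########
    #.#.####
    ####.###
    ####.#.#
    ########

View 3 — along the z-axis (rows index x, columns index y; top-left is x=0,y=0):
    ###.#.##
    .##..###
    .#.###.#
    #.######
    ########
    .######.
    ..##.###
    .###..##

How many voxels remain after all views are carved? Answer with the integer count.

|visual hull| = 241

before carving: 512 voxels (8×8×8)
  1. axis=0 (YZ plane), |mask|=53  ⇒  voxels=424
  2. axis=1 (XZ plane), |mask|=50  ⇒  voxels=335
  3. axis=2 (XY plane), |mask|=47  ⇒  voxels=241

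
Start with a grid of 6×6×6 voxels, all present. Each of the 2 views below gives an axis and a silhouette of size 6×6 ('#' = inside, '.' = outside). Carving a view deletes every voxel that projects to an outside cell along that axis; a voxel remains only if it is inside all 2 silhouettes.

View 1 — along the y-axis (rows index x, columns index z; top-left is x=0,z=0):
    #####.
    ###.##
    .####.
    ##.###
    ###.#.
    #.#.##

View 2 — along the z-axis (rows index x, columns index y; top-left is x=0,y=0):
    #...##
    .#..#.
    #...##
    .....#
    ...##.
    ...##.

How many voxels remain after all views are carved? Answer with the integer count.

before carving: 216 voxels (6×6×6)
[1] y-view keeps 27 columns → grid now 162
[2] z-view keeps 13 columns → grid now 58

remaining voxels: 58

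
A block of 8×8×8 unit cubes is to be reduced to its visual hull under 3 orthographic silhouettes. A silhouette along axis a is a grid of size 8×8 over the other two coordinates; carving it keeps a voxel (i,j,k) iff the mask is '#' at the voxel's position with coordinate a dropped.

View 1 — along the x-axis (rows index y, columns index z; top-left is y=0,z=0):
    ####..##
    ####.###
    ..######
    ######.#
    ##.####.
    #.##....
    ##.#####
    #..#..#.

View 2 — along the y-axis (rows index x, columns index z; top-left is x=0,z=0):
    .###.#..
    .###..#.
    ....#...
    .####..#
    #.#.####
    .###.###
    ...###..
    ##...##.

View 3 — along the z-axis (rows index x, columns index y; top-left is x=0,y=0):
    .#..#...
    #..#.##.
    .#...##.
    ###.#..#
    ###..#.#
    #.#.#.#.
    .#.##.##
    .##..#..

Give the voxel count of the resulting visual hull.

before carving: 512 voxels (8×8×8)
after view 1 [x-axis, 45 of 64 cells solid] → remaining = 360
after view 2 [y-axis, 33 of 64 cells solid] → remaining = 184
after view 3 [z-axis, 31 of 64 cells solid] → remaining = 92

remaining voxels: 92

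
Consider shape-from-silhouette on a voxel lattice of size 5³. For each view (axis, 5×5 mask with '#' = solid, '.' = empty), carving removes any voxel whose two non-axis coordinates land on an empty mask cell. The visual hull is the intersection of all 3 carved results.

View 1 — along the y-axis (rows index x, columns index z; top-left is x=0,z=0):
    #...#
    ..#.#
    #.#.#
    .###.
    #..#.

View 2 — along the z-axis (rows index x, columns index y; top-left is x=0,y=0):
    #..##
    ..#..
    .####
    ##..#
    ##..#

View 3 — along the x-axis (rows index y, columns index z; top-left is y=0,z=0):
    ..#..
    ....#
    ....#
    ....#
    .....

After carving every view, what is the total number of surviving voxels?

before carving: 125 voxels (5×5×5)
after view 1 [y-axis, 12 of 25 cells solid] → remaining = 60
after view 2 [z-axis, 14 of 25 cells solid] → remaining = 35
after view 3 [x-axis, 4 of 25 cells solid] → remaining = 6

remaining voxels: 6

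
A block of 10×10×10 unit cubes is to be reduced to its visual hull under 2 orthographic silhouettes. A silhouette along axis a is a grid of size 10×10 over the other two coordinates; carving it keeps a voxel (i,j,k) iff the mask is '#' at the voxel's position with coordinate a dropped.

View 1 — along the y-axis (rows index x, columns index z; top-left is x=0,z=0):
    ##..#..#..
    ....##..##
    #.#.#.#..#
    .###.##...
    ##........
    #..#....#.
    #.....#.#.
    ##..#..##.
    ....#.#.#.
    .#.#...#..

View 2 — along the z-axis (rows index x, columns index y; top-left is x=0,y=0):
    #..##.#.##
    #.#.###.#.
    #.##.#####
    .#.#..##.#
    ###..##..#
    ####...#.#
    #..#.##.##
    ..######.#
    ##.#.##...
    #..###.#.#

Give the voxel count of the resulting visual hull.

remaining voxels: 229

start: 10×10×10 = 1000 voxels
V1 y: intersect with XZ mask (37 set) -- 370 left
V2 z: intersect with XY mask (61 set) -- 229 left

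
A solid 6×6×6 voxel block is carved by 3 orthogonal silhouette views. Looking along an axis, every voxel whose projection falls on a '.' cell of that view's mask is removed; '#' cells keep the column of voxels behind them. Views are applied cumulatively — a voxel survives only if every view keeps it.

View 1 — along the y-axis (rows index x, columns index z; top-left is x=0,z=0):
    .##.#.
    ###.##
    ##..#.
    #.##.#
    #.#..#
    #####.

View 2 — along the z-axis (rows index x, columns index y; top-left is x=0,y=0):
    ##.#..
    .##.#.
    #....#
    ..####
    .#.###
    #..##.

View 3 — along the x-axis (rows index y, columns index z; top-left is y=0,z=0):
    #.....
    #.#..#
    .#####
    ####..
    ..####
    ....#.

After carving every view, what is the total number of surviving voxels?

full grid |V| = 216
carve view 1 (along y, XZ-mask fill 23/36): 138 voxels remain
carve view 2 (along z, XY-mask fill 19/36): 73 voxels remain
carve view 3 (along x, YZ-mask fill 18/36): 39 voxels remain

|visual hull| = 39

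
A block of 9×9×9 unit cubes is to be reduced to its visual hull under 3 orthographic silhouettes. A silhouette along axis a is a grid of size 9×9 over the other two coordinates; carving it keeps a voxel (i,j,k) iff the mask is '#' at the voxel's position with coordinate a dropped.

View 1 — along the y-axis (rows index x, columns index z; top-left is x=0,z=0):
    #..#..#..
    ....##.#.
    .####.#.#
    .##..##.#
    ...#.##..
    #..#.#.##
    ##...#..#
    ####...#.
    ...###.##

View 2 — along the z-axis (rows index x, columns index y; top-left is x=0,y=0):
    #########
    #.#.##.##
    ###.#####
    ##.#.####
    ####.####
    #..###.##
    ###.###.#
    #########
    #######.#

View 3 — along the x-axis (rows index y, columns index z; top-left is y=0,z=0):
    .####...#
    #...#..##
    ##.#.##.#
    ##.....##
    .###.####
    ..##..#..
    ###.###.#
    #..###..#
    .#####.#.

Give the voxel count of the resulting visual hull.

voxel count = 168

before carving: 729 voxels (9×9×9)
step 1: project along y, AND mask (39/81) → |grid| = 351
step 2: project along z, AND mask (68/81) → |grid| = 295
step 3: project along x, AND mask (47/81) → |grid| = 168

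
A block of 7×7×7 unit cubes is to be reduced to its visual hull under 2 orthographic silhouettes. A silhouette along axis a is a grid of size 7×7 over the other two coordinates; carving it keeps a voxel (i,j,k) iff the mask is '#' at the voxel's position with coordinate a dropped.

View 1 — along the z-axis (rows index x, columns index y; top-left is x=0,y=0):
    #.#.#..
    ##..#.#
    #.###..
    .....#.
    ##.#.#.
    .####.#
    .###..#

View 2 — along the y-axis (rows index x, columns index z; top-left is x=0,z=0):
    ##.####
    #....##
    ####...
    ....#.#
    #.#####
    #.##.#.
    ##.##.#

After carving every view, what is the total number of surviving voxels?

112 voxels

before carving: 343 voxels (7×7×7)
V1 z: intersect with XY mask (25 set) -- 175 left
V2 y: intersect with XZ mask (30 set) -- 112 left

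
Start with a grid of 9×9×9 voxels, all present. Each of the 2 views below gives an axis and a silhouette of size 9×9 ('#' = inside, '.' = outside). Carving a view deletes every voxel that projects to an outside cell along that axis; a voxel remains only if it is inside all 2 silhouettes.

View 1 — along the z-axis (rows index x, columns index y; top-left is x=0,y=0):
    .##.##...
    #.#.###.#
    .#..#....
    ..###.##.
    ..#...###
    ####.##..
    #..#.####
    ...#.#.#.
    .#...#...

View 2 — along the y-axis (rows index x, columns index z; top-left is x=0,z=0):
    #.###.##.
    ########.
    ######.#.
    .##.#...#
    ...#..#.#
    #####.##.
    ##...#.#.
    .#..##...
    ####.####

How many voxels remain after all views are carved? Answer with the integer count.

voxel count = 209

start: 9×9×9 = 729 voxels
  1. axis=2 (XY plane), |mask|=38  ⇒  voxels=342
  2. axis=1 (XZ plane), |mask|=50  ⇒  voxels=209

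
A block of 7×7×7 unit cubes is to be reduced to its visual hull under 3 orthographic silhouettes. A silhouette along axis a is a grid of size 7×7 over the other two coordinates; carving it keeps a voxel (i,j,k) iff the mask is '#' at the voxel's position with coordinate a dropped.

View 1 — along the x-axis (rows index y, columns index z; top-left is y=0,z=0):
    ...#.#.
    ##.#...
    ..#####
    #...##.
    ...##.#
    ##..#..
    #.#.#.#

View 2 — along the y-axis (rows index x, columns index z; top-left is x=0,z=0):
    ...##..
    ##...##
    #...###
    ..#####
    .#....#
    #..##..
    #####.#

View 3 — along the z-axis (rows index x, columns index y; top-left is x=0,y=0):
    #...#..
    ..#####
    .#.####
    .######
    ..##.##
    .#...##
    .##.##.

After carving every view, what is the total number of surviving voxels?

voxel count = 60

start: 7×7×7 = 343 voxels
  1. axis=0 (YZ plane), |mask|=23  ⇒  voxels=161
  2. axis=1 (XZ plane), |mask|=26  ⇒  voxels=91
  3. axis=2 (XY plane), |mask|=29  ⇒  voxels=60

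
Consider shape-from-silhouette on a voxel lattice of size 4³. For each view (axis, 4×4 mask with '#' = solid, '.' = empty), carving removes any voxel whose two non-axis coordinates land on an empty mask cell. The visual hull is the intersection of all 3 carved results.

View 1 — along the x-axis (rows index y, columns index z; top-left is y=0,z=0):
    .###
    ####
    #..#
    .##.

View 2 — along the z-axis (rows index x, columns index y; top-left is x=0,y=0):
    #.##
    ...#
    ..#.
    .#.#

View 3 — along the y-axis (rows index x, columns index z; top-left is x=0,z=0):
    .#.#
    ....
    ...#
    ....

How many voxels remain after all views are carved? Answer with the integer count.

voxel count = 5

initial block: 4^3 = 64
V1 x: intersect with YZ mask (11 set) -- 44 left
V2 z: intersect with XY mask (7 set) -- 17 left
V3 y: intersect with XZ mask (3 set) -- 5 left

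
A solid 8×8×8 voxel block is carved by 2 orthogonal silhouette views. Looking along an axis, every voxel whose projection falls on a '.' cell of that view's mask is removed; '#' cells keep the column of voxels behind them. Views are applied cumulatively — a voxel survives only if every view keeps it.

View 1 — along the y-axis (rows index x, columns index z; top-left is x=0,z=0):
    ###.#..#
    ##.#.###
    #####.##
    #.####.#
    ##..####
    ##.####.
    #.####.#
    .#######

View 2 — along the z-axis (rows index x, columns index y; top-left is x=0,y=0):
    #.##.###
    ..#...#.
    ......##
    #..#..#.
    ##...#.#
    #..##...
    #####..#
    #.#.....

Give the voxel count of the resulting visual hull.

voxel count = 166

start: 8×8×8 = 512 voxels
step 1: project along y, AND mask (49/64) → |grid| = 392
step 2: project along z, AND mask (28/64) → |grid| = 166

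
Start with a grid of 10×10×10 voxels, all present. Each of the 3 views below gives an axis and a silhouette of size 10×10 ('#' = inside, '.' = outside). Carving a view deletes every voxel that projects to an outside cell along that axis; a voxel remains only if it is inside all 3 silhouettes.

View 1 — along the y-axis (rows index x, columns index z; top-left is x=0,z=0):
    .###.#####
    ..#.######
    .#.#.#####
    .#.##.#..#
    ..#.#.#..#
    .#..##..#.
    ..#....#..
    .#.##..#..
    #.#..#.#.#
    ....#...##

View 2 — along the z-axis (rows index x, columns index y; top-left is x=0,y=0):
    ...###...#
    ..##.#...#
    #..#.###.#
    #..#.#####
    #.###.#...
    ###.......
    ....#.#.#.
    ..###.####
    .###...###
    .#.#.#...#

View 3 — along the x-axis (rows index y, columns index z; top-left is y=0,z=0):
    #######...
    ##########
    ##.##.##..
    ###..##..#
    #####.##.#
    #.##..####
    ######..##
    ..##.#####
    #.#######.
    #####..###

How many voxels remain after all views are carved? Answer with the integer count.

remaining voxels: 175

initial block: 10^3 = 1000
after view 1 [y-axis, 49 of 100 cells solid] → remaining = 490
after view 2 [z-axis, 49 of 100 cells solid] → remaining = 245
after view 3 [x-axis, 75 of 100 cells solid] → remaining = 175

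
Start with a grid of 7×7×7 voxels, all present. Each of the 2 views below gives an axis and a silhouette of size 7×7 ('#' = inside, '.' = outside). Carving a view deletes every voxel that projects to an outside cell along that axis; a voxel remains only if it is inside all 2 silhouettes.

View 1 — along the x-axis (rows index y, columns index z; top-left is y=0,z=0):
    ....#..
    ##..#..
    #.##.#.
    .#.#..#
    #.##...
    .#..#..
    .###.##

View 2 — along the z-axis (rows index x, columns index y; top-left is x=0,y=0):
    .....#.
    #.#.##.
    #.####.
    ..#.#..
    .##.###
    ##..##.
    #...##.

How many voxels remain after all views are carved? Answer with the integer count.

full grid |V| = 343
step 1: project along x, AND mask (21/49) → |grid| = 147
step 2: project along z, AND mask (24/49) → |grid| = 64

|visual hull| = 64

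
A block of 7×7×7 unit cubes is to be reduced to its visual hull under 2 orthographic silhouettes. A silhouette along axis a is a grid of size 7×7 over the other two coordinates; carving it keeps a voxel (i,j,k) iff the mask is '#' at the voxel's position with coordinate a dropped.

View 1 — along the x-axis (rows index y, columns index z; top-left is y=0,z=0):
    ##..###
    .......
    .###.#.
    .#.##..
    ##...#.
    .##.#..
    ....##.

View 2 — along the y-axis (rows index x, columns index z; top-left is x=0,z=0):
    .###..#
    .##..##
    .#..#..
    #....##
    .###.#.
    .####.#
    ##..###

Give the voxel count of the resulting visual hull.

voxel count = 81

before carving: 343 voxels (7×7×7)
after view 1 [x-axis, 20 of 49 cells solid] → remaining = 140
after view 2 [y-axis, 27 of 49 cells solid] → remaining = 81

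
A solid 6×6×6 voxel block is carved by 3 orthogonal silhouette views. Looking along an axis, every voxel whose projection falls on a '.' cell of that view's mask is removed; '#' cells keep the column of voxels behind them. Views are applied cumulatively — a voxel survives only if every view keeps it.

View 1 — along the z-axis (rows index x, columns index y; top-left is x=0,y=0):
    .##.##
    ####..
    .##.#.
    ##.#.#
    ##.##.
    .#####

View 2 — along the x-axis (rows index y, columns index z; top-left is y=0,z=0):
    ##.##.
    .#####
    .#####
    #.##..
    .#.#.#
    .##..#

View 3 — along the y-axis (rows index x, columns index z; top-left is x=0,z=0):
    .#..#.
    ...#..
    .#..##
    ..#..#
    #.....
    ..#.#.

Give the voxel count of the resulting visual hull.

full grid |V| = 216
after view 1 [z-axis, 24 of 36 cells solid] → remaining = 144
after view 2 [x-axis, 23 of 36 cells solid] → remaining = 95
after view 3 [y-axis, 11 of 36 cells solid] → remaining = 31

remaining voxels: 31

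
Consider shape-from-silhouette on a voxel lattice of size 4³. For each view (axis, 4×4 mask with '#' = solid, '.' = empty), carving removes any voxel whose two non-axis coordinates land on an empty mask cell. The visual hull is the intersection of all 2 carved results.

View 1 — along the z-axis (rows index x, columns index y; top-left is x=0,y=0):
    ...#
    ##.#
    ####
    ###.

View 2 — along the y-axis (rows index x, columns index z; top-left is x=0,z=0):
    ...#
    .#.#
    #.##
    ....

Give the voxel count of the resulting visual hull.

19 voxels

start: 4×4×4 = 64 voxels
  1. axis=2 (XY plane), |mask|=11  ⇒  voxels=44
  2. axis=1 (XZ plane), |mask|=6  ⇒  voxels=19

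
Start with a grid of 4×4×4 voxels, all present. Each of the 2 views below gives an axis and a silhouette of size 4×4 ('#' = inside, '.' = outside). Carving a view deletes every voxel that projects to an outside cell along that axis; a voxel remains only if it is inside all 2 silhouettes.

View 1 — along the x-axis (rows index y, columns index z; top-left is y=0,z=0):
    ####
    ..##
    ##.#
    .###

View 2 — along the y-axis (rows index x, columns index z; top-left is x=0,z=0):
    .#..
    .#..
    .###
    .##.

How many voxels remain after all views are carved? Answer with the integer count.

voxel count = 22

full grid |V| = 64
[1] x-view keeps 12 columns → grid now 48
[2] y-view keeps 7 columns → grid now 22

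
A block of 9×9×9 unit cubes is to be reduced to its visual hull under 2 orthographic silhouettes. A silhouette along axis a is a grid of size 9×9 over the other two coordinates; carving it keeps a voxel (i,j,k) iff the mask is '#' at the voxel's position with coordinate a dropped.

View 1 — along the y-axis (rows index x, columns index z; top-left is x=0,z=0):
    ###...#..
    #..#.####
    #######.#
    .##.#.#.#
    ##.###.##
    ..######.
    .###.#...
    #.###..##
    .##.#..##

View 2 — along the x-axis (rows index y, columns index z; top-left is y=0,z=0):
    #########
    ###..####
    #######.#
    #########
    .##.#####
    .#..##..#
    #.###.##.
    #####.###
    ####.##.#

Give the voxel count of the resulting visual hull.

before carving: 729 voxels (9×9×9)
V1 y: intersect with XZ mask (51 set) -- 459 left
V2 x: intersect with YZ mask (65 set) -- 370 left

remaining voxels: 370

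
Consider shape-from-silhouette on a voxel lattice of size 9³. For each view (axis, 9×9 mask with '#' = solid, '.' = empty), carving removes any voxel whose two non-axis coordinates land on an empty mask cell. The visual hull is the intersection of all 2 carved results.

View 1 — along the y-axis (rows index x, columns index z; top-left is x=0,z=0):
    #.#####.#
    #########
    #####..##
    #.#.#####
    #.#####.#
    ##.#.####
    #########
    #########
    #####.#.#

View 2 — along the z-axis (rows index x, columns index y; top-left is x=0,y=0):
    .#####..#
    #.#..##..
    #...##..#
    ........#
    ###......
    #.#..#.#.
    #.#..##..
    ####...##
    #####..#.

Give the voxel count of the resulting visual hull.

remaining voxels: 294

before carving: 729 voxels (9×9×9)
step 1: project along y, AND mask (69/81) → |grid| = 621
step 2: project along z, AND mask (38/81) → |grid| = 294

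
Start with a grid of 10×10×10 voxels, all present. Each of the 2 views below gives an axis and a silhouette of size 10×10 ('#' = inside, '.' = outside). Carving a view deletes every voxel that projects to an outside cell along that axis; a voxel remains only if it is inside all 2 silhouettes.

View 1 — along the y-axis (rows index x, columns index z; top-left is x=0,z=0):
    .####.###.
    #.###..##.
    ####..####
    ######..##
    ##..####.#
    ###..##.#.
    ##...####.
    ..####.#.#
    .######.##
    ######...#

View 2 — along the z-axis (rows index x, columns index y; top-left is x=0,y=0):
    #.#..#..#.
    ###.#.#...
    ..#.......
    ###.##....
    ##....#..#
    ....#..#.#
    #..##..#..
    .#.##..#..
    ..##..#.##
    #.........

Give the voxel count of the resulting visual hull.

247 voxels

start: 10×10×10 = 1000 voxels
step 1: project along y, AND mask (69/100) → |grid| = 690
step 2: project along z, AND mask (36/100) → |grid| = 247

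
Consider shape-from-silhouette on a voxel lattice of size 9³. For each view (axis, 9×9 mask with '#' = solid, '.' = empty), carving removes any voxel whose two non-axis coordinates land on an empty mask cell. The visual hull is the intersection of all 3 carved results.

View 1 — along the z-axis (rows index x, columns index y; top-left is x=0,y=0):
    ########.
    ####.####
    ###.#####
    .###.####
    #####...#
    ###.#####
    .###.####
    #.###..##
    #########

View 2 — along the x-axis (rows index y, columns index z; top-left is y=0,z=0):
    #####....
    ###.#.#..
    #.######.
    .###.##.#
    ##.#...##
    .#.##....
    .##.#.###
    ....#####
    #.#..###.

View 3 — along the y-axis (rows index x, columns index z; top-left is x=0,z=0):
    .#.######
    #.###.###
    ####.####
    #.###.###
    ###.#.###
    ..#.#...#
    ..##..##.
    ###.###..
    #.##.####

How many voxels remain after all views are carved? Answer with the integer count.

voxel count = 245

start: 9×9×9 = 729 voxels
[1] z-view keeps 67 columns → grid now 603
[2] x-view keeps 47 columns → grid now 353
[3] y-view keeps 56 columns → grid now 245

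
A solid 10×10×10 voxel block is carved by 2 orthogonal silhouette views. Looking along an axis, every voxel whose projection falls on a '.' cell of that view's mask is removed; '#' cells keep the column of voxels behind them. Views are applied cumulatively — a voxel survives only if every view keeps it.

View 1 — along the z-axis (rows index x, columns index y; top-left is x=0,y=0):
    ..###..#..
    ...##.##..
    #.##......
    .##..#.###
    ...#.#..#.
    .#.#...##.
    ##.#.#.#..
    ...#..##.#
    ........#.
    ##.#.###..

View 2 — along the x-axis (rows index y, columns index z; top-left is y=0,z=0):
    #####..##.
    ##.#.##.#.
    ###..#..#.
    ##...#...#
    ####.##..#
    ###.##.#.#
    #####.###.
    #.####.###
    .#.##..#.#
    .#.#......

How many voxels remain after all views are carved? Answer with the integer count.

start: 10×10×10 = 1000 voxels
carve view 1 (along z, XY-mask fill 40/100): 400 voxels remain
carve view 2 (along x, YZ-mask fill 59/100): 238 voxels remain

voxel count = 238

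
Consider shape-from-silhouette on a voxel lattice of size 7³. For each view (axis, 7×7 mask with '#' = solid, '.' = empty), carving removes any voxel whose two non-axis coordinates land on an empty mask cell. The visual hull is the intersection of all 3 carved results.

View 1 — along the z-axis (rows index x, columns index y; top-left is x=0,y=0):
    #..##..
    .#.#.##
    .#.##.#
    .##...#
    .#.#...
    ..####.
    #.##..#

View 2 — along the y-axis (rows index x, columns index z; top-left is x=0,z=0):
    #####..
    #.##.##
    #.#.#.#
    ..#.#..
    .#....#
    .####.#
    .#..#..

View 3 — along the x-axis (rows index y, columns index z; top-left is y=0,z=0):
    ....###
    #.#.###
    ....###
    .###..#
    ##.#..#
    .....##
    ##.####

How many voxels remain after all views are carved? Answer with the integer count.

full grid |V| = 343
step 1: project along z, AND mask (24/49) → |grid| = 168
step 2: project along y, AND mask (25/49) → |grid| = 89
step 3: project along x, AND mask (27/49) → |grid| = 53

voxel count = 53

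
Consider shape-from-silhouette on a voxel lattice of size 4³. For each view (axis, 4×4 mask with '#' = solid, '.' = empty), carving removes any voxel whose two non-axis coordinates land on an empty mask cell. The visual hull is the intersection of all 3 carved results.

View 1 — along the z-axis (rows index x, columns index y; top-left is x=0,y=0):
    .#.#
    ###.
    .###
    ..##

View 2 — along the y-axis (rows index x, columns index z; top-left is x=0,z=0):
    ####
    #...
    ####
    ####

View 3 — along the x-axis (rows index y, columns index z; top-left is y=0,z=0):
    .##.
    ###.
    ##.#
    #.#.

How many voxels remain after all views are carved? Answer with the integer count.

full grid |V| = 64
after view 1 [z-axis, 10 of 16 cells solid] → remaining = 40
after view 2 [y-axis, 13 of 16 cells solid] → remaining = 31
after view 3 [x-axis, 10 of 16 cells solid] → remaining = 20

voxel count = 20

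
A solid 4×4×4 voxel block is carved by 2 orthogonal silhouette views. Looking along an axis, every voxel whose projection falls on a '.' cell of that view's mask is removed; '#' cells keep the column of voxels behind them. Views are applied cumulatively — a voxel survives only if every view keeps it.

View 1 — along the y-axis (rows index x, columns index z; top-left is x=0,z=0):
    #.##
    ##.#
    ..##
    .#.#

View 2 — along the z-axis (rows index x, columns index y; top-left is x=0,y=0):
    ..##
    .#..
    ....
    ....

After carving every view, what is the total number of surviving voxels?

full grid |V| = 64
step 1: project along y, AND mask (10/16) → |grid| = 40
step 2: project along z, AND mask (3/16) → |grid| = 9

|visual hull| = 9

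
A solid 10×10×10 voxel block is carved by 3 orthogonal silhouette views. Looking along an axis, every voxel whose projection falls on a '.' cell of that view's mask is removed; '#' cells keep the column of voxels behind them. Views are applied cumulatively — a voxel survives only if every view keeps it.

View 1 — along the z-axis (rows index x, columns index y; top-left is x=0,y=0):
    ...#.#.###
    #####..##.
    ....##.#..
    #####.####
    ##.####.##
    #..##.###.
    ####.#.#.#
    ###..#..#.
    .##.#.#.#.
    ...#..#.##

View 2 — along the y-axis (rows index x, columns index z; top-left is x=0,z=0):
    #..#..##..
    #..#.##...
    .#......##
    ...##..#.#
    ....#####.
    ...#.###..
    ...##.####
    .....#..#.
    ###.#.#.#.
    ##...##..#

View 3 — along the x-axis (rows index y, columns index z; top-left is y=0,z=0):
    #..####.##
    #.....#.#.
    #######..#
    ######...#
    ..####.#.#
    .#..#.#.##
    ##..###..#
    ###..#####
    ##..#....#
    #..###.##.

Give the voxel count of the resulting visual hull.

initial block: 10^3 = 1000
V1 z: intersect with XY mask (59 set) -- 590 left
V2 y: intersect with XZ mask (43 set) -- 259 left
V3 x: intersect with YZ mask (60 set) -- 155 left

remaining voxels: 155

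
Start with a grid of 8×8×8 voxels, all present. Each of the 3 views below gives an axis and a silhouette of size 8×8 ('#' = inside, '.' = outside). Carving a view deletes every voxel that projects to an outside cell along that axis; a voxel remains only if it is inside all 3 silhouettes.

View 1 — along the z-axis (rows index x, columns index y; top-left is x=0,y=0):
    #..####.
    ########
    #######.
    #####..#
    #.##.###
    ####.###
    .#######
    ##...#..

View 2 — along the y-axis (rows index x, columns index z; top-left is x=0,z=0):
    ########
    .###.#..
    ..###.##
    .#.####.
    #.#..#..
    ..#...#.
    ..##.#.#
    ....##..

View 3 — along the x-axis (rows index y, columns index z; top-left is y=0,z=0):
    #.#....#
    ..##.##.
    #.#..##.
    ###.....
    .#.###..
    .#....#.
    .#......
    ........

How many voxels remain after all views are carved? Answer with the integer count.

before carving: 512 voxels (8×8×8)
step 1: project along z, AND mask (49/64) → |grid| = 392
step 2: project along y, AND mask (33/64) → |grid| = 203
step 3: project along x, AND mask (21/64) → |grid| = 70

|visual hull| = 70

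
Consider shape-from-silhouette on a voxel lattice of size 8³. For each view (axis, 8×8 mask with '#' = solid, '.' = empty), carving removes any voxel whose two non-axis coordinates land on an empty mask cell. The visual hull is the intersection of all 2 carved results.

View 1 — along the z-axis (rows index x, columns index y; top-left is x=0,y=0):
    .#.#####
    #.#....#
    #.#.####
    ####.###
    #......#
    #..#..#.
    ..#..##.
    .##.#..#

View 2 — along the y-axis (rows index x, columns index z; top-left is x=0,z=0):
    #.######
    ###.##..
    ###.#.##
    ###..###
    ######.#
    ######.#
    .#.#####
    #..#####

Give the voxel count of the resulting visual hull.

voxel count = 212

start: 8×8×8 = 512 voxels
after view 1 [z-axis, 34 of 64 cells solid] → remaining = 272
after view 2 [y-axis, 50 of 64 cells solid] → remaining = 212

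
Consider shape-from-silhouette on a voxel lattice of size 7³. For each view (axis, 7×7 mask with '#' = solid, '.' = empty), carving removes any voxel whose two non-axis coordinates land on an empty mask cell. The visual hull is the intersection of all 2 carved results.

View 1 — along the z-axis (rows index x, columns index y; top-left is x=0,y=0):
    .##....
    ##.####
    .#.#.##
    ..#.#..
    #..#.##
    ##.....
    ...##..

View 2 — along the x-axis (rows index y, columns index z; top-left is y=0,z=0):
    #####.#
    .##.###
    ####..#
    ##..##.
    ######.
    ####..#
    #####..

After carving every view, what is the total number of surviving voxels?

initial block: 7^3 = 343
[1] z-view keeps 22 columns → grid now 154
[2] x-view keeps 36 columns → grid now 112

remaining voxels: 112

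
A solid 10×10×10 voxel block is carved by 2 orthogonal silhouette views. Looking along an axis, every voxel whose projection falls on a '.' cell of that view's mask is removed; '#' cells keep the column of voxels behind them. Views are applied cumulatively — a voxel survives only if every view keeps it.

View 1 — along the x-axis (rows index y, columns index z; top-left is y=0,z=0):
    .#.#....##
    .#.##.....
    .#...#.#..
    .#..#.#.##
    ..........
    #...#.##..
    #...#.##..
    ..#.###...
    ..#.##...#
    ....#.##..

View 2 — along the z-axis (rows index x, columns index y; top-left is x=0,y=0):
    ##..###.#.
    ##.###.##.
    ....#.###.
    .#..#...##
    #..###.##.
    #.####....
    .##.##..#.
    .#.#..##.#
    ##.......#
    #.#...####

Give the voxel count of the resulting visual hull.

167 voxels

before carving: 1000 voxels (10×10×10)
V1 x: intersect with YZ mask (34 set) -- 340 left
V2 z: intersect with XY mask (51 set) -- 167 left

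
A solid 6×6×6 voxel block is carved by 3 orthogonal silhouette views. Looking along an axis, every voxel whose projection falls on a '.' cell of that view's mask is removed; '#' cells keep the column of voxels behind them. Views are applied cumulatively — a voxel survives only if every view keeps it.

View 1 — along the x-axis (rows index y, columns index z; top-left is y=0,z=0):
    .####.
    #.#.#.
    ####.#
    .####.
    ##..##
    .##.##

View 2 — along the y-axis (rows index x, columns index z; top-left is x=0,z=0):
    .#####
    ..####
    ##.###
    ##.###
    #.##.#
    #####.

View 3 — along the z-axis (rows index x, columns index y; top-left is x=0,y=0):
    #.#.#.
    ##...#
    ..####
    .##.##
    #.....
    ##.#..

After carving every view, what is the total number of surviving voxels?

|visual hull| = 59

start: 6×6×6 = 216 voxels
  1. axis=0 (YZ plane), |mask|=24  ⇒  voxels=144
  2. axis=1 (XZ plane), |mask|=28  ⇒  voxels=110
  3. axis=2 (XY plane), |mask|=18  ⇒  voxels=59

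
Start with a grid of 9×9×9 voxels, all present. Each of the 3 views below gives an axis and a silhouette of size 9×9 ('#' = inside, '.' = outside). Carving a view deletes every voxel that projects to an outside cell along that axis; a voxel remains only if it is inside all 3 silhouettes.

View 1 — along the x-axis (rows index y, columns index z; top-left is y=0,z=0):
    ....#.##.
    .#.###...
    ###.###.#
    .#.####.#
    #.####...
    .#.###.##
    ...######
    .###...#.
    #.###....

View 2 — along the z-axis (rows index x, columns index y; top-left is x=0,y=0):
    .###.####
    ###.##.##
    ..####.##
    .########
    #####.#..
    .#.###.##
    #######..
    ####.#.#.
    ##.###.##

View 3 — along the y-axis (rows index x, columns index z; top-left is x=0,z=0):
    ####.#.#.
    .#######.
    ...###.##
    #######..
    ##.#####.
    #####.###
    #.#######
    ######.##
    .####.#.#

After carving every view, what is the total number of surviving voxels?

remaining voxels: 240

before carving: 729 voxels (9×9×9)
step 1: project along x, AND mask (45/81) → |grid| = 405
step 2: project along z, AND mask (60/81) → |grid| = 303
step 3: project along y, AND mask (62/81) → |grid| = 240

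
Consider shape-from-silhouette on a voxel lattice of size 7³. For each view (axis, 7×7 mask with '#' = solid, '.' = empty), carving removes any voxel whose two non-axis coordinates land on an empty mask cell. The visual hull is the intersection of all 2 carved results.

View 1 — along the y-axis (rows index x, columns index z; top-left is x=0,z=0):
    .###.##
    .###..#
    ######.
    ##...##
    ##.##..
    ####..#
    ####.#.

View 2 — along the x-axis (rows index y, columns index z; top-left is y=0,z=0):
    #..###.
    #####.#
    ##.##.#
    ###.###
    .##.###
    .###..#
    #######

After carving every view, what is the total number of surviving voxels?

174 voxels

before carving: 343 voxels (7×7×7)
after view 1 [y-axis, 33 of 49 cells solid] → remaining = 231
after view 2 [x-axis, 37 of 49 cells solid] → remaining = 174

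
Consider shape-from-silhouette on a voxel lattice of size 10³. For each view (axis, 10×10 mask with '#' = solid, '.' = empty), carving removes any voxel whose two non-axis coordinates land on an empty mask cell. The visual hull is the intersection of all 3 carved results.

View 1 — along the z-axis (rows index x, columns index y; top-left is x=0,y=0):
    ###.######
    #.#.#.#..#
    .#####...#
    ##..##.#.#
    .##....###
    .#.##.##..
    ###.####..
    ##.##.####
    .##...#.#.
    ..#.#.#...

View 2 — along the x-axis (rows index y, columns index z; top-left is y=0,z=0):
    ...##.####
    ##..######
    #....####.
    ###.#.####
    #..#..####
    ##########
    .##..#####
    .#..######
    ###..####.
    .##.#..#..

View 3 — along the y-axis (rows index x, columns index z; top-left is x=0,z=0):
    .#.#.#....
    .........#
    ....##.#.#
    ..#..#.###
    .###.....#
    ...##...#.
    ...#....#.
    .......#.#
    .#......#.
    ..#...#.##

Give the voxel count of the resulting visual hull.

initial block: 10^3 = 1000
[1] z-view keeps 58 columns → grid now 580
[2] x-view keeps 68 columns → grid now 384
[3] y-view keeps 30 columns → grid now 113

113 voxels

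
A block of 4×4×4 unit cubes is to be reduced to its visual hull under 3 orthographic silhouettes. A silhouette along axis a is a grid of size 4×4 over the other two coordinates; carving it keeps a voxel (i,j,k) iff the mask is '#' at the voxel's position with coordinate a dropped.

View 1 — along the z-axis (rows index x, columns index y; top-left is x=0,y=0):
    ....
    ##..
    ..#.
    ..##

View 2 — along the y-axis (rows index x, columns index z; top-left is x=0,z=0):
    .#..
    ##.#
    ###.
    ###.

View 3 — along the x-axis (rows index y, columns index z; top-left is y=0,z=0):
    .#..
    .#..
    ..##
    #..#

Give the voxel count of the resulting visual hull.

voxel count = 5

before carving: 64 voxels (4×4×4)
V1 z: intersect with XY mask (5 set) -- 20 left
V2 y: intersect with XZ mask (10 set) -- 15 left
V3 x: intersect with YZ mask (6 set) -- 5 left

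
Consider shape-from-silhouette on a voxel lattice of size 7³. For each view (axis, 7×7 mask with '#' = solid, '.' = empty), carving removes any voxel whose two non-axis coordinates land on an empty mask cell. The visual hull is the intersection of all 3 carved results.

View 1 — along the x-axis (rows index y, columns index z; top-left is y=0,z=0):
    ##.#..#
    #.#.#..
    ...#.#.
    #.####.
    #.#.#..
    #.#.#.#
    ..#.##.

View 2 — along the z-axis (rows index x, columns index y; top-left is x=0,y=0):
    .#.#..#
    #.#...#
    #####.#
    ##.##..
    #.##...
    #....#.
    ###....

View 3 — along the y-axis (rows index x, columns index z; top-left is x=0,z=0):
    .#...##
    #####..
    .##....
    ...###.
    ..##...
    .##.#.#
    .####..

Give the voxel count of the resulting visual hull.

initial block: 7^3 = 343
step 1: project along x, AND mask (24/49) → |grid| = 168
step 2: project along z, AND mask (24/49) → |grid| = 83
step 3: project along y, AND mask (23/49) → |grid| = 33

remaining voxels: 33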